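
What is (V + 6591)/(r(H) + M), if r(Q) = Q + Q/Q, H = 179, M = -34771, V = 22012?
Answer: -28603/34591 ≈ -0.82689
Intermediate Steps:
r(Q) = 1 + Q (r(Q) = Q + 1 = 1 + Q)
(V + 6591)/(r(H) + M) = (22012 + 6591)/((1 + 179) - 34771) = 28603/(180 - 34771) = 28603/(-34591) = 28603*(-1/34591) = -28603/34591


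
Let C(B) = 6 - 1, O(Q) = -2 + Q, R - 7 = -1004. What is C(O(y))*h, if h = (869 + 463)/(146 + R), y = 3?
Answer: -180/23 ≈ -7.8261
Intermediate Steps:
R = -997 (R = 7 - 1004 = -997)
C(B) = 5
h = -36/23 (h = (869 + 463)/(146 - 997) = 1332/(-851) = 1332*(-1/851) = -36/23 ≈ -1.5652)
C(O(y))*h = 5*(-36/23) = -180/23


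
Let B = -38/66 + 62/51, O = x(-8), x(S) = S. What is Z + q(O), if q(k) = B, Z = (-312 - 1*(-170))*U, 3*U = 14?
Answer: -123799/187 ≈ -662.03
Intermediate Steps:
U = 14/3 (U = (⅓)*14 = 14/3 ≈ 4.6667)
O = -8
Z = -1988/3 (Z = (-312 - 1*(-170))*(14/3) = (-312 + 170)*(14/3) = -142*14/3 = -1988/3 ≈ -662.67)
B = 359/561 (B = -38*1/66 + 62*(1/51) = -19/33 + 62/51 = 359/561 ≈ 0.63993)
q(k) = 359/561
Z + q(O) = -1988/3 + 359/561 = -123799/187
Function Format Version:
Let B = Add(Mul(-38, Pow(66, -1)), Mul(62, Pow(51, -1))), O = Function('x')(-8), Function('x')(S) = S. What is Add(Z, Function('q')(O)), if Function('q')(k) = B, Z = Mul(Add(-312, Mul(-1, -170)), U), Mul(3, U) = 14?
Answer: Rational(-123799, 187) ≈ -662.03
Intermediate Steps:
U = Rational(14, 3) (U = Mul(Rational(1, 3), 14) = Rational(14, 3) ≈ 4.6667)
O = -8
Z = Rational(-1988, 3) (Z = Mul(Add(-312, Mul(-1, -170)), Rational(14, 3)) = Mul(Add(-312, 170), Rational(14, 3)) = Mul(-142, Rational(14, 3)) = Rational(-1988, 3) ≈ -662.67)
B = Rational(359, 561) (B = Add(Mul(-38, Rational(1, 66)), Mul(62, Rational(1, 51))) = Add(Rational(-19, 33), Rational(62, 51)) = Rational(359, 561) ≈ 0.63993)
Function('q')(k) = Rational(359, 561)
Add(Z, Function('q')(O)) = Add(Rational(-1988, 3), Rational(359, 561)) = Rational(-123799, 187)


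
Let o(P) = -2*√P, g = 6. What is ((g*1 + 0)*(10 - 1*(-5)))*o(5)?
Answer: -180*√5 ≈ -402.49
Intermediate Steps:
((g*1 + 0)*(10 - 1*(-5)))*o(5) = ((6*1 + 0)*(10 - 1*(-5)))*(-2*√5) = ((6 + 0)*(10 + 5))*(-2*√5) = (6*15)*(-2*√5) = 90*(-2*√5) = -180*√5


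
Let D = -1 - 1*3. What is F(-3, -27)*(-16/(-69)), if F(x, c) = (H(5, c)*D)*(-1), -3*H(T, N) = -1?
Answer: 64/207 ≈ 0.30918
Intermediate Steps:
H(T, N) = ⅓ (H(T, N) = -⅓*(-1) = ⅓)
D = -4 (D = -1 - 3 = -4)
F(x, c) = 4/3 (F(x, c) = ((⅓)*(-4))*(-1) = -4/3*(-1) = 4/3)
F(-3, -27)*(-16/(-69)) = 4*(-16/(-69))/3 = 4*(-16*(-1/69))/3 = (4/3)*(16/69) = 64/207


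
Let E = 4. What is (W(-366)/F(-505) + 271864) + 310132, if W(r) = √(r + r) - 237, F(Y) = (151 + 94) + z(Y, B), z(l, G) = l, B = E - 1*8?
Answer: 151319197/260 - I*√183/130 ≈ 5.82e+5 - 0.10406*I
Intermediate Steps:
B = -4 (B = 4 - 1*8 = 4 - 8 = -4)
F(Y) = 245 + Y (F(Y) = (151 + 94) + Y = 245 + Y)
W(r) = -237 + √2*√r (W(r) = √(2*r) - 237 = √2*√r - 237 = -237 + √2*√r)
(W(-366)/F(-505) + 271864) + 310132 = ((-237 + √2*√(-366))/(245 - 505) + 271864) + 310132 = ((-237 + √2*(I*√366))/(-260) + 271864) + 310132 = ((-237 + 2*I*√183)*(-1/260) + 271864) + 310132 = ((237/260 - I*√183/130) + 271864) + 310132 = (70684877/260 - I*√183/130) + 310132 = 151319197/260 - I*√183/130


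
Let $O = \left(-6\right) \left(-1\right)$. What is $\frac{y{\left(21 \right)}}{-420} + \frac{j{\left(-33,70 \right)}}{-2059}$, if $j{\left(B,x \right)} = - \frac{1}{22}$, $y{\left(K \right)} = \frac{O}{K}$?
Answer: $- \frac{10957}{16647015} \approx -0.0006582$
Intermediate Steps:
$O = 6$
$y{\left(K \right)} = \frac{6}{K}$
$j{\left(B,x \right)} = - \frac{1}{22}$ ($j{\left(B,x \right)} = \left(-1\right) \frac{1}{22} = - \frac{1}{22}$)
$\frac{y{\left(21 \right)}}{-420} + \frac{j{\left(-33,70 \right)}}{-2059} = \frac{6 \cdot \frac{1}{21}}{-420} - \frac{1}{22 \left(-2059\right)} = 6 \cdot \frac{1}{21} \left(- \frac{1}{420}\right) - - \frac{1}{45298} = \frac{2}{7} \left(- \frac{1}{420}\right) + \frac{1}{45298} = - \frac{1}{1470} + \frac{1}{45298} = - \frac{10957}{16647015}$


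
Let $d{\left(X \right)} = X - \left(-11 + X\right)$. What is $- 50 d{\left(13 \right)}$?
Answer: $-550$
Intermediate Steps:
$d{\left(X \right)} = 11$
$- 50 d{\left(13 \right)} = \left(-50\right) 11 = -550$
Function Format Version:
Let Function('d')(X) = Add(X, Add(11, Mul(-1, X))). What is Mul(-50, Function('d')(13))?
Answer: -550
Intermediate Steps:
Function('d')(X) = 11
Mul(-50, Function('d')(13)) = Mul(-50, 11) = -550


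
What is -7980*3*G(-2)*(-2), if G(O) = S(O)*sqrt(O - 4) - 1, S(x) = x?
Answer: -47880 - 95760*I*sqrt(6) ≈ -47880.0 - 2.3456e+5*I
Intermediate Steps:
G(O) = -1 + O*sqrt(-4 + O) (G(O) = O*sqrt(O - 4) - 1 = O*sqrt(-4 + O) - 1 = -1 + O*sqrt(-4 + O))
-7980*3*G(-2)*(-2) = -7980*3*(-1 - 2*sqrt(-4 - 2))*(-2) = -7980*3*(-1 - 2*I*sqrt(6))*(-2) = -7980*(-3 - 6*I*sqrt(6))*(-2) = -7980*(6 + 12*I*sqrt(6)) = -47880 - 95760*I*sqrt(6)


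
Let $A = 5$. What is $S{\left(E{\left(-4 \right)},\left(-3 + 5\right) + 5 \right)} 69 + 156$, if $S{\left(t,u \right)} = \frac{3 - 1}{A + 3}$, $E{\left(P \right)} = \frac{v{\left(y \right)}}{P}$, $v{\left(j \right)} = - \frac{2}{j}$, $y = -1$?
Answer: $\frac{693}{4} \approx 173.25$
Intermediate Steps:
$E{\left(P \right)} = \frac{2}{P}$ ($E{\left(P \right)} = \frac{\left(-2\right) \frac{1}{-1}}{P} = \frac{\left(-2\right) \left(-1\right)}{P} = \frac{2}{P}$)
$S{\left(t,u \right)} = \frac{1}{4}$ ($S{\left(t,u \right)} = \frac{3 - 1}{5 + 3} = \frac{2}{8} = 2 \cdot \frac{1}{8} = \frac{1}{4}$)
$S{\left(E{\left(-4 \right)},\left(-3 + 5\right) + 5 \right)} 69 + 156 = \frac{1}{4} \cdot 69 + 156 = \frac{69}{4} + 156 = \frac{693}{4}$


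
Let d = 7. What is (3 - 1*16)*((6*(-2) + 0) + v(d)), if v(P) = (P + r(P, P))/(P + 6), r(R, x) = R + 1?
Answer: 141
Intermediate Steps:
r(R, x) = 1 + R
v(P) = (1 + 2*P)/(6 + P) (v(P) = (P + (1 + P))/(P + 6) = (1 + 2*P)/(6 + P))
(3 - 1*16)*((6*(-2) + 0) + v(d)) = (3 - 1*16)*((6*(-2) + 0) + (1 + 2*7)/(6 + 7)) = (3 - 16)*((-12 + 0) + (1 + 14)/13) = -13*(-12 + (1/13)*15) = -13*(-12 + 15/13) = -13*(-141/13) = 141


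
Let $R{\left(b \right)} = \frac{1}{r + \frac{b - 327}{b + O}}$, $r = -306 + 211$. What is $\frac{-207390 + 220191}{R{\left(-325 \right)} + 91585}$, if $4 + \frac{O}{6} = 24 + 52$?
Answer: $\frac{46156139}{330224946} \approx 0.13977$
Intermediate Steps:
$r = -95$
$O = 432$ ($O = -24 + 6 \left(24 + 52\right) = -24 + 6 \cdot 76 = -24 + 456 = 432$)
$R{\left(b \right)} = \frac{1}{-95 + \frac{-327 + b}{432 + b}}$ ($R{\left(b \right)} = \frac{1}{-95 + \frac{b - 327}{b + 432}} = \frac{1}{-95 + \frac{-327 + b}{432 + b}}$)
$\frac{-207390 + 220191}{R{\left(-325 \right)} + 91585} = \frac{-207390 + 220191}{\frac{432 - 325}{-41367 - -30550} + 91585} = \frac{12801}{\frac{1}{-41367 + 30550} \cdot 107 + 91585} = \frac{12801}{\frac{1}{-10817} \cdot 107 + 91585} = \frac{12801}{\left(- \frac{1}{10817}\right) 107 + 91585} = \frac{12801}{- \frac{107}{10817} + 91585} = \frac{12801}{\frac{990674838}{10817}} = 12801 \cdot \frac{10817}{990674838} = \frac{46156139}{330224946}$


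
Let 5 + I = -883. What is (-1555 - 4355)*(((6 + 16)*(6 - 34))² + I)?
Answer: -2237336880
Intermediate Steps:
I = -888 (I = -5 - 883 = -888)
(-1555 - 4355)*(((6 + 16)*(6 - 34))² + I) = (-1555 - 4355)*(((6 + 16)*(6 - 34))² - 888) = -5910*((22*(-28))² - 888) = -5910*((-616)² - 888) = -5910*(379456 - 888) = -5910*378568 = -2237336880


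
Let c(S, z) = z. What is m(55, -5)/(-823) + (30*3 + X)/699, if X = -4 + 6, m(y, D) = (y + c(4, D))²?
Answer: -1671784/575277 ≈ -2.9061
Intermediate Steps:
m(y, D) = (D + y)² (m(y, D) = (y + D)² = (D + y)²)
X = 2
m(55, -5)/(-823) + (30*3 + X)/699 = (-5 + 55)²/(-823) + (30*3 + 2)/699 = 50²*(-1/823) + (90 + 2)*(1/699) = 2500*(-1/823) + 92*(1/699) = -2500/823 + 92/699 = -1671784/575277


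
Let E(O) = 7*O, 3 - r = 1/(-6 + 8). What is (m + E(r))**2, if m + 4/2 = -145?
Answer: 67081/4 ≈ 16770.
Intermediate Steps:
m = -147 (m = -2 - 145 = -147)
r = 5/2 (r = 3 - 1/(-6 + 8) = 3 - 1/2 = 5/2 ≈ 2.5000)
(m + E(r))**2 = (-147 + 7*(5/2))**2 = (-147 + 35/2)**2 = (-259/2)**2 = 67081/4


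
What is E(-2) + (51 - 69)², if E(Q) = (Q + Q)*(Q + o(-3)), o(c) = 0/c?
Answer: 332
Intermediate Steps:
o(c) = 0
E(Q) = 2*Q² (E(Q) = (Q + Q)*(Q + 0) = (2*Q)*Q = 2*Q²)
E(-2) + (51 - 69)² = 2*(-2)² + (51 - 69)² = 2*4 + (-18)² = 8 + 324 = 332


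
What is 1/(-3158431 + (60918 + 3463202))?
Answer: 1/365689 ≈ 2.7346e-6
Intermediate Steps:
1/(-3158431 + (60918 + 3463202)) = 1/(-3158431 + 3524120) = 1/365689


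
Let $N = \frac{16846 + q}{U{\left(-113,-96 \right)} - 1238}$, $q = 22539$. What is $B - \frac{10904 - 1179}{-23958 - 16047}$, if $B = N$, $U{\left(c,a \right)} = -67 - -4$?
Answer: $- \frac{312588940}{10409301} \approx -30.03$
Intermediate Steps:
$U{\left(c,a \right)} = -63$ ($U{\left(c,a \right)} = -67 + 4 = -63$)
$N = - \frac{39385}{1301}$ ($N = \frac{16846 + 22539}{-63 - 1238} = \frac{39385}{-1301} = 39385 \left(- \frac{1}{1301}\right) = - \frac{39385}{1301} \approx -30.273$)
$B = - \frac{39385}{1301} \approx -30.273$
$B - \frac{10904 - 1179}{-23958 - 16047} = - \frac{39385}{1301} - \frac{10904 - 1179}{-23958 - 16047} = - \frac{39385}{1301} - \frac{9725}{-40005} = - \frac{39385}{1301} - 9725 \left(- \frac{1}{40005}\right) = - \frac{39385}{1301} - - \frac{1945}{8001} = - \frac{39385}{1301} + \frac{1945}{8001} = - \frac{312588940}{10409301}$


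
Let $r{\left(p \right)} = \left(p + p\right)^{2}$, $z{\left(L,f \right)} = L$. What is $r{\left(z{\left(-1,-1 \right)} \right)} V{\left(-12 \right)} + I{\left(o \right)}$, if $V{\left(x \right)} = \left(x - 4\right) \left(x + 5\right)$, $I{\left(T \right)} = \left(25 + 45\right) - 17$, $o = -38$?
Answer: $501$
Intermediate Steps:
$r{\left(p \right)} = 4 p^{2}$ ($r{\left(p \right)} = \left(2 p\right)^{2} = 4 p^{2}$)
$I{\left(T \right)} = 53$ ($I{\left(T \right)} = 70 - 17 = 53$)
$V{\left(x \right)} = \left(-4 + x\right) \left(5 + x\right)$
$r{\left(z{\left(-1,-1 \right)} \right)} V{\left(-12 \right)} + I{\left(o \right)} = 4 \left(-1\right)^{2} \left(-20 - 12 + \left(-12\right)^{2}\right) + 53 = 4 \cdot 1 \left(-20 - 12 + 144\right) + 53 = 4 \cdot 112 + 53 = 448 + 53 = 501$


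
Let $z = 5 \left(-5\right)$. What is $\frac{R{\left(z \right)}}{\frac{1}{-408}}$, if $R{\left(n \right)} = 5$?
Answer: $-2040$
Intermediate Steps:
$z = -25$
$\frac{R{\left(z \right)}}{\frac{1}{-408}} = \frac{5}{\frac{1}{-408}} = \frac{5}{- \frac{1}{408}} = 5 \left(-408\right) = -2040$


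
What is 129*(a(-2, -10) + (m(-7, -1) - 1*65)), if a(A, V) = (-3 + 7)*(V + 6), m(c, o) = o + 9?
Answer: -9417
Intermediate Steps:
m(c, o) = 9 + o
a(A, V) = 24 + 4*V (a(A, V) = 4*(6 + V) = 24 + 4*V)
129*(a(-2, -10) + (m(-7, -1) - 1*65)) = 129*((24 + 4*(-10)) + ((9 - 1) - 1*65)) = 129*((24 - 40) + (8 - 65)) = 129*(-16 - 57) = 129*(-73) = -9417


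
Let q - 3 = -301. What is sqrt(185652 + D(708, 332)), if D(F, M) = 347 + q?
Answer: sqrt(185701) ≈ 430.93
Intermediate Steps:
q = -298 (q = 3 - 301 = -298)
D(F, M) = 49 (D(F, M) = 347 - 298 = 49)
sqrt(185652 + D(708, 332)) = sqrt(185652 + 49) = sqrt(185701)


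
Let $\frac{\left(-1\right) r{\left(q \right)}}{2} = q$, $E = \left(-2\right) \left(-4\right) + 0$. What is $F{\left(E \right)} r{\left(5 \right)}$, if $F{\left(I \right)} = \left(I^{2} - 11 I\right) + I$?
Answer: $160$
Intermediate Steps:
$E = 8$ ($E = 8 + 0 = 8$)
$r{\left(q \right)} = - 2 q$
$F{\left(I \right)} = I^{2} - 10 I$
$F{\left(E \right)} r{\left(5 \right)} = 8 \left(-10 + 8\right) \left(\left(-2\right) 5\right) = 8 \left(-2\right) \left(-10\right) = \left(-16\right) \left(-10\right) = 160$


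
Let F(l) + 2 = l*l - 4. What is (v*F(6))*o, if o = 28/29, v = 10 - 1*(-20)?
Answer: 25200/29 ≈ 868.97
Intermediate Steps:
v = 30 (v = 10 + 20 = 30)
F(l) = -6 + l² (F(l) = -2 + (l*l - 4) = -2 + (l² - 4) = -2 + (-4 + l²) = -6 + l²)
o = 28/29 (o = 28*(1/29) = 28/29 ≈ 0.96552)
(v*F(6))*o = (30*(-6 + 6²))*(28/29) = (30*(-6 + 36))*(28/29) = (30*30)*(28/29) = 900*(28/29) = 25200/29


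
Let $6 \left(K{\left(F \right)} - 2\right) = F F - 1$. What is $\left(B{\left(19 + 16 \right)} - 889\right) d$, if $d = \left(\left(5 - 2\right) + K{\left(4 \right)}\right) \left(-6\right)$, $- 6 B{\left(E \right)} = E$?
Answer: $\frac{80535}{2} \approx 40268.0$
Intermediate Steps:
$B{\left(E \right)} = - \frac{E}{6}$
$K{\left(F \right)} = \frac{11}{6} + \frac{F^{2}}{6}$ ($K{\left(F \right)} = 2 + \frac{F F - 1}{6} = 2 + \frac{F^{2} - 1}{6} = 2 + \frac{-1 + F^{2}}{6} = 2 + \left(- \frac{1}{6} + \frac{F^{2}}{6}\right) = \frac{11}{6} + \frac{F^{2}}{6}$)
$d = -45$ ($d = \left(\left(5 - 2\right) + \left(\frac{11}{6} + \frac{4^{2}}{6}\right)\right) \left(-6\right) = \left(3 + \left(\frac{11}{6} + \frac{1}{6} \cdot 16\right)\right) \left(-6\right) = \left(3 + \left(\frac{11}{6} + \frac{8}{3}\right)\right) \left(-6\right) = \left(3 + \frac{9}{2}\right) \left(-6\right) = \frac{15}{2} \left(-6\right) = -45$)
$\left(B{\left(19 + 16 \right)} - 889\right) d = \left(- \frac{19 + 16}{6} - 889\right) \left(-45\right) = \left(\left(- \frac{1}{6}\right) 35 - 889\right) \left(-45\right) = \left(- \frac{35}{6} - 889\right) \left(-45\right) = \left(- \frac{5369}{6}\right) \left(-45\right) = \frac{80535}{2}$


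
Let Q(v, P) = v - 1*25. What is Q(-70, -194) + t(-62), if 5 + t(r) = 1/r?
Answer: -6201/62 ≈ -100.02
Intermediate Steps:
Q(v, P) = -25 + v (Q(v, P) = v - 25 = -25 + v)
t(r) = -5 + 1/r
Q(-70, -194) + t(-62) = (-25 - 70) + (-5 + 1/(-62)) = -95 + (-5 - 1/62) = -95 - 311/62 = -6201/62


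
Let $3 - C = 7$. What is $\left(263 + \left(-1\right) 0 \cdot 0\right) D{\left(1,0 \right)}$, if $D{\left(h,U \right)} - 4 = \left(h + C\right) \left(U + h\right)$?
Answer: $263$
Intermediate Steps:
$C = -4$ ($C = 3 - 7 = -4$)
$D{\left(h,U \right)} = 4 + \left(-4 + h\right) \left(U + h\right)$ ($D{\left(h,U \right)} = 4 + \left(h - 4\right) \left(U + h\right) = 4 + \left(-4 + h\right) \left(U + h\right)$)
$\left(263 + \left(-1\right) 0 \cdot 0\right) D{\left(1,0 \right)} = \left(263 + \left(-1\right) 0 \cdot 0\right) \left(4 + 1^{2} - 0 - 4 + 0 \cdot 1\right) = \left(263 + 0 \cdot 0\right) \left(4 + 1 + 0 - 4 + 0\right) = \left(263 + 0\right) 1 = 263 \cdot 1 = 263$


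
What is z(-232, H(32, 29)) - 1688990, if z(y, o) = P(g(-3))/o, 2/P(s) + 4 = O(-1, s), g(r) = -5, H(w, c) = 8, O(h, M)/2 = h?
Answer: -40535761/24 ≈ -1.6890e+6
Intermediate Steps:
O(h, M) = 2*h
P(s) = -1/3 (P(s) = 2/(-4 + 2*(-1)) = 2/(-4 - 2) = 2/(-6) = 2*(-1/6) = -1/3)
z(y, o) = -1/(3*o)
z(-232, H(32, 29)) - 1688990 = -1/3/8 - 1688990 = -1/3*1/8 - 1688990 = -1/24 - 1688990 = -40535761/24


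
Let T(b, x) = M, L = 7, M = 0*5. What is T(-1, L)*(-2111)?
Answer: 0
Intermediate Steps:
M = 0
T(b, x) = 0
T(-1, L)*(-2111) = 0*(-2111) = 0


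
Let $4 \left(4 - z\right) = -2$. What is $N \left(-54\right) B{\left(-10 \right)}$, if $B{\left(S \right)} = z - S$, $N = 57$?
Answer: $-44631$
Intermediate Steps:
$z = \frac{9}{2}$ ($z = 4 - - \frac{1}{2} = 4 + \frac{1}{2} = \frac{9}{2} \approx 4.5$)
$B{\left(S \right)} = \frac{9}{2} - S$
$N \left(-54\right) B{\left(-10 \right)} = 57 \left(-54\right) \left(\frac{9}{2} - -10\right) = - 3078 \left(\frac{9}{2} + 10\right) = \left(-3078\right) \frac{29}{2} = -44631$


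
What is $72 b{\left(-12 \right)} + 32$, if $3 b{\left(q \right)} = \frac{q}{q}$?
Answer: $56$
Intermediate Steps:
$b{\left(q \right)} = \frac{1}{3}$ ($b{\left(q \right)} = \frac{q \frac{1}{q}}{3} = \frac{1}{3} \cdot 1 = \frac{1}{3}$)
$72 b{\left(-12 \right)} + 32 = 72 \cdot \frac{1}{3} + 32 = 24 + 32 = 56$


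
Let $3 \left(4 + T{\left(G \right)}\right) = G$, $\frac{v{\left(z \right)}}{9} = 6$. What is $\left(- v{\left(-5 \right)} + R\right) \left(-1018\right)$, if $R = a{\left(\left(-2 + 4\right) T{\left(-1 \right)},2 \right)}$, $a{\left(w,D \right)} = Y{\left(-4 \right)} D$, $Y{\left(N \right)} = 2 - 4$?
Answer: $59044$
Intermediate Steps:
$v{\left(z \right)} = 54$ ($v{\left(z \right)} = 9 \cdot 6 = 54$)
$T{\left(G \right)} = -4 + \frac{G}{3}$
$Y{\left(N \right)} = -2$
$a{\left(w,D \right)} = - 2 D$
$R = -4$ ($R = \left(-2\right) 2 = -4$)
$\left(- v{\left(-5 \right)} + R\right) \left(-1018\right) = \left(\left(-1\right) 54 - 4\right) \left(-1018\right) = \left(-54 - 4\right) \left(-1018\right) = \left(-58\right) \left(-1018\right) = 59044$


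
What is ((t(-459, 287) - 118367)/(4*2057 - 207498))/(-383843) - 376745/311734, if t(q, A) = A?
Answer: -2881665703689517/2384403320535374 ≈ -1.2085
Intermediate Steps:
((t(-459, 287) - 118367)/(4*2057 - 207498))/(-383843) - 376745/311734 = ((287 - 118367)/(4*2057 - 207498))/(-383843) - 376745/311734 = -118080/(8228 - 207498)*(-1/383843) - 376745*1/311734 = -118080/(-199270)*(-1/383843) - 376745/311734 = -118080*(-1/199270)*(-1/383843) - 376745/311734 = (11808/19927)*(-1/383843) - 376745/311734 = -11808/7648839461 - 376745/311734 = -2881665703689517/2384403320535374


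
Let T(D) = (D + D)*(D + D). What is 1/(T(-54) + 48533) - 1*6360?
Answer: -382852919/60197 ≈ -6360.0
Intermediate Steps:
T(D) = 4*D**2 (T(D) = (2*D)*(2*D) = 4*D**2)
1/(T(-54) + 48533) - 1*6360 = 1/(4*(-54)**2 + 48533) - 1*6360 = 1/(4*2916 + 48533) - 6360 = 1/(11664 + 48533) - 6360 = 1/60197 - 6360 = -382852919/60197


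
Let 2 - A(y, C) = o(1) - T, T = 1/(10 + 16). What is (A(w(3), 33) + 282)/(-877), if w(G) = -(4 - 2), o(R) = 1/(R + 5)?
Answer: -11071/34203 ≈ -0.32369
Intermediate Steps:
T = 1/26 ≈ 0.038462
o(R) = 1/(5 + R)
w(G) = -2 (w(G) = -1*2 = -2)
A(y, C) = 73/39 (A(y, C) = 2 - (1/(5 + 1) - 1*1/26) = 2 - (1/6 - 1/26) = 2 - (⅙ - 1/26) = 2 - 1*5/39 = 2 - 5/39 = 73/39)
(A(w(3), 33) + 282)/(-877) = (73/39 + 282)/(-877) = -1/877*11071/39 = -11071/34203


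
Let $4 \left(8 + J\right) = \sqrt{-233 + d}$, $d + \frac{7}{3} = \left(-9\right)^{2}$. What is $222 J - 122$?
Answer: $-1898 + \frac{37 i \sqrt{1389}}{2} \approx -1898.0 + 689.48 i$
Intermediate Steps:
$d = \frac{236}{3}$ ($d = - \frac{7}{3} + \left(-9\right)^{2} = - \frac{7}{3} + 81 = \frac{236}{3} \approx 78.667$)
$J = -8 + \frac{i \sqrt{1389}}{12}$ ($J = -8 + \frac{\sqrt{-233 + \frac{236}{3}}}{4} = -8 + \frac{\sqrt{- \frac{463}{3}}}{4} = -8 + \frac{\frac{1}{3} i \sqrt{1389}}{4} = -8 + \frac{i \sqrt{1389}}{12} \approx -8.0 + 3.1058 i$)
$222 J - 122 = 222 \left(-8 + \frac{i \sqrt{1389}}{12}\right) - 122 = \left(-1776 + \frac{37 i \sqrt{1389}}{2}\right) - 122 = -1898 + \frac{37 i \sqrt{1389}}{2}$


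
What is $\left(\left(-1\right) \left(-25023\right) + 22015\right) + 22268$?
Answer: $69306$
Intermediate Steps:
$\left(\left(-1\right) \left(-25023\right) + 22015\right) + 22268 = \left(25023 + 22015\right) + 22268 = 47038 + 22268 = 69306$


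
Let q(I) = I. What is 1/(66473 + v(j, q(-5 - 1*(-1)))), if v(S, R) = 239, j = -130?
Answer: 1/66712 ≈ 1.4990e-5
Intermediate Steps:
1/(66473 + v(j, q(-5 - 1*(-1)))) = 1/(66473 + 239) = 1/66712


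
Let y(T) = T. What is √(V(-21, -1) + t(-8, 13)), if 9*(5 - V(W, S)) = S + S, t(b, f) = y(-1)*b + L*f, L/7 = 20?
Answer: √16499/3 ≈ 42.816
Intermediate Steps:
L = 140 (L = 7*20 = 140)
t(b, f) = -b + 140*f
V(W, S) = 5 - 2*S/9 (V(W, S) = 5 - (S + S)/9 = 5 - 2*S/9)
√(V(-21, -1) + t(-8, 13)) = √((5 - 2/9*(-1)) + (-1*(-8) + 140*13)) = √((5 + 2/9) + (8 + 1820)) = √(47/9 + 1828) = √(16499/9) = √16499/3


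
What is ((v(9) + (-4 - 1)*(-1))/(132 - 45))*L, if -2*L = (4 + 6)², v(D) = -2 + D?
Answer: -200/29 ≈ -6.8966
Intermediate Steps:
L = -50 (L = -(4 + 6)²/2 = -½*10² = -½*100 = -50)
((v(9) + (-4 - 1)*(-1))/(132 - 45))*L = (((-2 + 9) + (-4 - 1)*(-1))/(132 - 45))*(-50) = ((7 - 5*(-1))/87)*(-50) = ((7 + 5)*(1/87))*(-50) = (12*(1/87))*(-50) = (4/29)*(-50) = -200/29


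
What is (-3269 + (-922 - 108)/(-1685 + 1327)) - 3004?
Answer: -1122352/179 ≈ -6270.1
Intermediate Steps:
(-3269 + (-922 - 108)/(-1685 + 1327)) - 3004 = (-3269 - 1030/(-358)) - 3004 = (-3269 - 1030*(-1/358)) - 3004 = (-3269 + 515/179) - 3004 = -584636/179 - 3004 = -1122352/179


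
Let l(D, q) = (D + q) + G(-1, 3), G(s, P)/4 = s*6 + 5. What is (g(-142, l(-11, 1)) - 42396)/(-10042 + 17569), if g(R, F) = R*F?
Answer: -40408/7527 ≈ -5.3684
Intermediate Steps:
G(s, P) = 20 + 24*s (G(s, P) = 4*(s*6 + 5) = 4*(6*s + 5) = 4*(5 + 6*s) = 20 + 24*s)
l(D, q) = -4 + D + q (l(D, q) = (D + q) + (20 + 24*(-1)) = (D + q) + (20 - 24) = (D + q) - 4 = -4 + D + q)
g(R, F) = F*R
(g(-142, l(-11, 1)) - 42396)/(-10042 + 17569) = ((-4 - 11 + 1)*(-142) - 42396)/(-10042 + 17569) = (-14*(-142) - 42396)/7527 = (1988 - 42396)*(1/7527) = -40408*1/7527 = -40408/7527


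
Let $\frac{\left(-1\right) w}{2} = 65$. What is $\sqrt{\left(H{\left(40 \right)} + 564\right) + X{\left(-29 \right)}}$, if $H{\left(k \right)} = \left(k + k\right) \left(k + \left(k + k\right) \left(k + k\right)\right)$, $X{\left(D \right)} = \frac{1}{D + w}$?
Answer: $\frac{5 \sqrt{521561181}}{159} \approx 718.17$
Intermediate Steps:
$w = -130$ ($w = \left(-2\right) 65 = -130$)
$X{\left(D \right)} = \frac{1}{-130 + D}$ ($X{\left(D \right)} = \frac{1}{D - 130} = \frac{1}{-130 + D}$)
$H{\left(k \right)} = 2 k \left(k + 4 k^{2}\right)$ ($H{\left(k \right)} = 2 k \left(k + 2 k 2 k\right) = 2 k \left(k + 4 k^{2}\right)$)
$\sqrt{\left(H{\left(40 \right)} + 564\right) + X{\left(-29 \right)}} = \sqrt{\left(40^{2} \left(2 + 8 \cdot 40\right) + 564\right) + \frac{1}{-130 - 29}} = \sqrt{\left(1600 \left(2 + 320\right) + 564\right) + \frac{1}{-159}} = \sqrt{\left(1600 \cdot 322 + 564\right) - \frac{1}{159}} = \sqrt{\left(515200 + 564\right) - \frac{1}{159}} = \sqrt{515764 - \frac{1}{159}} = \sqrt{\frac{82006475}{159}} = \frac{5 \sqrt{521561181}}{159}$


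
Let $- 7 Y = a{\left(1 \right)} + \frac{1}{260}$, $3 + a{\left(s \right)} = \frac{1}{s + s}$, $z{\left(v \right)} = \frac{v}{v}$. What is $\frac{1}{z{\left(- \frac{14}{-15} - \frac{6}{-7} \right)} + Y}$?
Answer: $\frac{1820}{2469} \approx 0.73714$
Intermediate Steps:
$z{\left(v \right)} = 1$
$a{\left(s \right)} = -3 + \frac{1}{2 s}$ ($a{\left(s \right)} = -3 + \frac{1}{s + s} = -3 + \frac{1}{2 s}$)
$Y = \frac{649}{1820}$ ($Y = - \frac{\left(-3 + \frac{1}{2 \cdot 1}\right) + \frac{1}{260}}{7} = - \frac{\left(-3 + \frac{1}{2} \cdot 1\right) + \frac{1}{260}}{7} = - \frac{\left(-3 + \frac{1}{2}\right) + \frac{1}{260}}{7} = - \frac{- \frac{5}{2} + \frac{1}{260}}{7} = \left(- \frac{1}{7}\right) \left(- \frac{649}{260}\right) = \frac{649}{1820} \approx 0.35659$)
$\frac{1}{z{\left(- \frac{14}{-15} - \frac{6}{-7} \right)} + Y} = \frac{1}{1 + \frac{649}{1820}} = \frac{1}{\frac{2469}{1820}} = \frac{1820}{2469}$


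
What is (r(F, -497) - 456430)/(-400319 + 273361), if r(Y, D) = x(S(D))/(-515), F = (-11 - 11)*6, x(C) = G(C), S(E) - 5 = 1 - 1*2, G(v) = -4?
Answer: 117530723/32691685 ≈ 3.5951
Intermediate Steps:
S(E) = 4 (S(E) = 5 + (1 - 1*2) = 5 + (1 - 2) = 5 - 1 = 4)
x(C) = -4
F = -132 (F = -22*6 = -132)
r(Y, D) = 4/515 (r(Y, D) = -4/(-515) = -4*(-1/515) = 4/515)
(r(F, -497) - 456430)/(-400319 + 273361) = (4/515 - 456430)/(-400319 + 273361) = -235061446/515/(-126958) = -235061446/515*(-1/126958) = 117530723/32691685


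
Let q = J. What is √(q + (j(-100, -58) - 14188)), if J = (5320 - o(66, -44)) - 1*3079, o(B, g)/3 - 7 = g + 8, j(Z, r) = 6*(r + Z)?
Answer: 2*I*√3202 ≈ 113.17*I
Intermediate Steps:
j(Z, r) = 6*Z + 6*r (j(Z, r) = 6*(Z + r) = 6*Z + 6*r)
o(B, g) = 45 + 3*g (o(B, g) = 21 + 3*(g + 8) = 21 + 3*(8 + g) = 21 + (24 + 3*g) = 45 + 3*g)
J = 2328 (J = (5320 - (45 + 3*(-44))) - 1*3079 = (5320 - (45 - 132)) - 3079 = (5320 - 1*(-87)) - 3079 = (5320 + 87) - 3079 = 5407 - 3079 = 2328)
q = 2328
√(q + (j(-100, -58) - 14188)) = √(2328 + ((6*(-100) + 6*(-58)) - 14188)) = √(2328 + ((-600 - 348) - 14188)) = √(2328 + (-948 - 14188)) = √(2328 - 15136) = √(-12808) = 2*I*√3202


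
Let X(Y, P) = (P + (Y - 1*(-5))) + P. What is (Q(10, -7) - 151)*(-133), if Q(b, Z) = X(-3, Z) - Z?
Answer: 20748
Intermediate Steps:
X(Y, P) = 5 + Y + 2*P (X(Y, P) = (P + (Y + 5)) + P = (P + (5 + Y)) + P = (5 + P + Y) + P = 5 + Y + 2*P)
Q(b, Z) = 2 + Z (Q(b, Z) = (5 - 3 + 2*Z) - Z = (2 + 2*Z) - Z = 2 + Z)
(Q(10, -7) - 151)*(-133) = ((2 - 7) - 151)*(-133) = (-5 - 151)*(-133) = -156*(-133) = 20748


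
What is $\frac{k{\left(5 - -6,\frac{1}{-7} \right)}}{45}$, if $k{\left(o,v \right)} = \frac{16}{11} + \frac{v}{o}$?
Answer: $\frac{37}{1155} \approx 0.032035$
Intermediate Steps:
$k{\left(o,v \right)} = \frac{16}{11} + \frac{v}{o}$ ($k{\left(o,v \right)} = 16 \cdot \frac{1}{11} + \frac{v}{o} = \frac{16}{11} + \frac{v}{o}$)
$\frac{k{\left(5 - -6,\frac{1}{-7} \right)}}{45} = \frac{\frac{16}{11} + \frac{1}{\left(-7\right) \left(5 - -6\right)}}{45} = \left(\frac{16}{11} - \frac{1}{7 \left(5 + 6\right)}\right) \frac{1}{45} = \left(\frac{16}{11} - \frac{1}{7 \cdot 11}\right) \frac{1}{45} = \left(\frac{16}{11} - \frac{1}{77}\right) \frac{1}{45} = \frac{111}{77} \cdot \frac{1}{45} = \frac{37}{1155}$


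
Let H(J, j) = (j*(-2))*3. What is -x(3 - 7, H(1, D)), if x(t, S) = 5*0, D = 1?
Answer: 0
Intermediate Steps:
H(J, j) = -6*j (H(J, j) = -2*j*3 = -6*j)
x(t, S) = 0
-x(3 - 7, H(1, D)) = -1*0 = 0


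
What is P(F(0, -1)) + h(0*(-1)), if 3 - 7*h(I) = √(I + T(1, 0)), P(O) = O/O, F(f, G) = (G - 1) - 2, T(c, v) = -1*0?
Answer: 10/7 ≈ 1.4286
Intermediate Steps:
T(c, v) = 0
F(f, G) = -3 + G (F(f, G) = (-1 + G) - 2 = -3 + G)
P(O) = 1
h(I) = 3/7 - √I/7 (h(I) = 3/7 - √(I + 0)/7 = 3/7 - √I/7)
P(F(0, -1)) + h(0*(-1)) = 1 + (3/7 - √(0*(-1))/7) = 1 + (3/7 - √0/7) = 1 + (3/7 - ⅐*0) = 1 + (3/7 + 0) = 1 + 3/7 = 10/7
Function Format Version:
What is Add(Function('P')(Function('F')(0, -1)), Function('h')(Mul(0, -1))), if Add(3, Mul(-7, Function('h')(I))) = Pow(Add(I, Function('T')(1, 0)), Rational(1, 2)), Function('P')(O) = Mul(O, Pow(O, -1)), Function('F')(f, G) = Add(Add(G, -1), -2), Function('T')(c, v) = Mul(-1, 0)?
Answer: Rational(10, 7) ≈ 1.4286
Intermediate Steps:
Function('T')(c, v) = 0
Function('F')(f, G) = Add(-3, G) (Function('F')(f, G) = Add(Add(-1, G), -2) = Add(-3, G))
Function('P')(O) = 1
Function('h')(I) = Add(Rational(3, 7), Mul(Rational(-1, 7), Pow(I, Rational(1, 2)))) (Function('h')(I) = Add(Rational(3, 7), Mul(Rational(-1, 7), Pow(Add(I, 0), Rational(1, 2)))) = Add(Rational(3, 7), Mul(Rational(-1, 7), Pow(I, Rational(1, 2)))))
Add(Function('P')(Function('F')(0, -1)), Function('h')(Mul(0, -1))) = Add(1, Add(Rational(3, 7), Mul(Rational(-1, 7), Pow(Mul(0, -1), Rational(1, 2))))) = Add(1, Add(Rational(3, 7), Mul(Rational(-1, 7), Pow(0, Rational(1, 2))))) = Add(1, Add(Rational(3, 7), Mul(Rational(-1, 7), 0))) = Add(1, Add(Rational(3, 7), 0)) = Add(1, Rational(3, 7)) = Rational(10, 7)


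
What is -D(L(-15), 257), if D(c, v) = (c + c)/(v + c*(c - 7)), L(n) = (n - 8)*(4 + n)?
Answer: -506/62495 ≈ -0.0080967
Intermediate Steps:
L(n) = (-8 + n)*(4 + n)
D(c, v) = 2*c/(v + c*(-7 + c)) (D(c, v) = (2*c)/(v + c*(-7 + c)) = 2*c/(v + c*(-7 + c)))
-D(L(-15), 257) = -2*(-32 + (-15)² - 4*(-15))/(257 + (-32 + (-15)² - 4*(-15))² - 7*(-32 + (-15)² - 4*(-15))) = -2*(-32 + 225 + 60)/(257 + (-32 + 225 + 60)² - 7*(-32 + 225 + 60)) = -2*253/(257 + 253² - 7*253) = -2*253/(257 + 64009 - 1771) = -2*253/62495 = -1*506/62495 = -506/62495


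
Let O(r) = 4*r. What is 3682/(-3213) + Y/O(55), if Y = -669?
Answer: -422791/100980 ≈ -4.1869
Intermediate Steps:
3682/(-3213) + Y/O(55) = 3682/(-3213) - 669/(4*55) = 3682*(-1/3213) - 669/220 = -526/459 - 669*1/220 = -526/459 - 669/220 = -422791/100980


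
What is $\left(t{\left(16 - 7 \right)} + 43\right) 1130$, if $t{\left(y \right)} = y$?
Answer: $58760$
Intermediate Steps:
$\left(t{\left(16 - 7 \right)} + 43\right) 1130 = \left(\left(16 - 7\right) + 43\right) 1130 = \left(9 + 43\right) 1130 = 52 \cdot 1130 = 58760$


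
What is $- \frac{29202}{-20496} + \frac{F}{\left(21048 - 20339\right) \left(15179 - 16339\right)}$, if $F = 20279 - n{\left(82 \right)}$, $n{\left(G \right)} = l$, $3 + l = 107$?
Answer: $\frac{49173721}{35118188} \approx 1.4002$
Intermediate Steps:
$l = 104$ ($l = -3 + 107 = 104$)
$n{\left(G \right)} = 104$
$F = 20175$ ($F = 20279 - 104 = 20175$)
$- \frac{29202}{-20496} + \frac{F}{\left(21048 - 20339\right) \left(15179 - 16339\right)} = - \frac{29202}{-20496} + \frac{20175}{\left(21048 - 20339\right) \left(15179 - 16339\right)} = \left(-29202\right) \left(- \frac{1}{20496}\right) + \frac{20175}{709 \left(-1160\right)} = \frac{4867}{3416} + \frac{20175}{-822440} = \frac{4867}{3416} + 20175 \left(- \frac{1}{822440}\right) = \frac{4867}{3416} - \frac{4035}{164488} = \frac{49173721}{35118188}$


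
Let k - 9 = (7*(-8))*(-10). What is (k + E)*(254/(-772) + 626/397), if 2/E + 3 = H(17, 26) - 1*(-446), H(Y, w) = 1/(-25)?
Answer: 301222036713/424250477 ≈ 710.01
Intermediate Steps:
H(Y, w) = -1/25
E = 25/5537 (E = 2/(-3 + (-1/25 - 1*(-446))) = 2/(-3 + (-1/25 + 446)) = 2/(-3 + 11149/25) = 2/(11074/25) = 2*(25/11074) = 25/5537 ≈ 0.0045151)
k = 569 (k = 9 + (7*(-8))*(-10) = 9 - 56*(-10) = 9 + 560 = 569)
(k + E)*(254/(-772) + 626/397) = (569 + 25/5537)*(254/(-772) + 626/397) = 3150578*(254*(-1/772) + 626*(1/397))/5537 = 3150578*(-127/386 + 626/397)/5537 = (3150578/5537)*(191217/153242) = 301222036713/424250477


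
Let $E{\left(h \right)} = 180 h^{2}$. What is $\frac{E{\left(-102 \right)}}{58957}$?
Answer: $\frac{1872720}{58957} \approx 31.764$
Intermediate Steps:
$\frac{E{\left(-102 \right)}}{58957} = \frac{180 \left(-102\right)^{2}}{58957} = 180 \cdot 10404 \cdot \frac{1}{58957} = 1872720 \cdot \frac{1}{58957} = \frac{1872720}{58957}$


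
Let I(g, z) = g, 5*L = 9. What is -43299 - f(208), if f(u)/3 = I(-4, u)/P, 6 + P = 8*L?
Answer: -303083/7 ≈ -43298.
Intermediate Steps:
L = 9/5 (L = (⅕)*9 = 9/5 ≈ 1.8000)
P = 42/5 (P = -6 + 8*(9/5) = -6 + 72/5 = 42/5 ≈ 8.4000)
f(u) = -10/7 (f(u) = 3*(-4/42/5) = 3*(-4*5/42) = 3*(-10/21) = -10/7)
-43299 - f(208) = -43299 - 1*(-10/7) = -43299 + 10/7 = -303083/7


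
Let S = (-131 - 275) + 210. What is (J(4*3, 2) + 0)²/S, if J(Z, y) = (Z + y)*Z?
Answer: -144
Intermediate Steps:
J(Z, y) = Z*(Z + y)
S = -196 (S = -406 + 210 = -196)
(J(4*3, 2) + 0)²/S = ((4*3)*(4*3 + 2) + 0)²/(-196) = (12*(12 + 2) + 0)²*(-1/196) = (12*14 + 0)²*(-1/196) = (168 + 0)²*(-1/196) = 168²*(-1/196) = 28224*(-1/196) = -144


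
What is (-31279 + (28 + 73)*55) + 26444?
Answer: 720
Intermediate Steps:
(-31279 + (28 + 73)*55) + 26444 = (-31279 + 101*55) + 26444 = (-31279 + 5555) + 26444 = -25724 + 26444 = 720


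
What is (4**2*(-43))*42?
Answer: -28896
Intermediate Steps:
(4**2*(-43))*42 = (16*(-43))*42 = -688*42 = -28896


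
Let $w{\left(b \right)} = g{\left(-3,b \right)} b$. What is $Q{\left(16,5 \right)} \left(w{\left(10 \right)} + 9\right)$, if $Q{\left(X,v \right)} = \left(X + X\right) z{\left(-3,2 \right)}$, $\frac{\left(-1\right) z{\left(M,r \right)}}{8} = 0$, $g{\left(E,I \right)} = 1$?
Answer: $0$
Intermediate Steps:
$z{\left(M,r \right)} = 0$ ($z{\left(M,r \right)} = \left(-8\right) 0 = 0$)
$w{\left(b \right)} = b$ ($w{\left(b \right)} = 1 b = b$)
$Q{\left(X,v \right)} = 0$ ($Q{\left(X,v \right)} = \left(X + X\right) 0 = 2 X 0 = 0$)
$Q{\left(16,5 \right)} \left(w{\left(10 \right)} + 9\right) = 0 \left(10 + 9\right) = 0 \cdot 19 = 0$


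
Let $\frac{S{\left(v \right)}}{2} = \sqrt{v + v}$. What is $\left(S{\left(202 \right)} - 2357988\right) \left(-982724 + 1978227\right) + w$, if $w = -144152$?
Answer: $-2347384272116 + 3982012 \sqrt{101} \approx -2.3473 \cdot 10^{12}$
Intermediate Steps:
$S{\left(v \right)} = 2 \sqrt{2} \sqrt{v}$ ($S{\left(v \right)} = 2 \sqrt{v + v} = 2 \sqrt{2 v} = 2 \sqrt{2} \sqrt{v}$)
$\left(S{\left(202 \right)} - 2357988\right) \left(-982724 + 1978227\right) + w = \left(2 \sqrt{2} \sqrt{202} - 2357988\right) \left(-982724 + 1978227\right) - 144152 = \left(4 \sqrt{101} - 2357988\right) 995503 - 144152 = \left(-2357988 + 4 \sqrt{101}\right) 995503 - 144152 = \left(-2347384127964 + 3982012 \sqrt{101}\right) - 144152 = -2347384272116 + 3982012 \sqrt{101}$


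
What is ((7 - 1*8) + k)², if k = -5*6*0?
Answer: 1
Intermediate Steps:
k = 0 (k = -30*0 = 0)
((7 - 1*8) + k)² = ((7 - 1*8) + 0)² = ((7 - 8) + 0)² = (-1 + 0)² = (-1)² = 1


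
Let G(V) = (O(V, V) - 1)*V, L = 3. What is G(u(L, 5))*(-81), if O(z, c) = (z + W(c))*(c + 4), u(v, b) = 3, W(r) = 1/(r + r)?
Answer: -10287/2 ≈ -5143.5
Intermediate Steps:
W(r) = 1/(2*r)
O(z, c) = (4 + c)*(z + 1/(2*c)) (O(z, c) = (z + 1/(2*c))*(c + 4) = (z + 1/(2*c))*(4 + c) = (4 + c)*(z + 1/(2*c)))
G(V) = V*(-1/2 + V**2 + 2/V + 4*V) (G(V) = ((1/2 + 2/V + 4*V + V*V) - 1)*V = ((1/2 + 2/V + 4*V + V**2) - 1)*V = ((1/2 + V**2 + 2/V + 4*V) - 1)*V = (-1/2 + V**2 + 2/V + 4*V)*V = V*(-1/2 + V**2 + 2/V + 4*V))
G(u(L, 5))*(-81) = (2 + 3**3 + 4*3**2 - 1/2*3)*(-81) = (2 + 27 + 4*9 - 3/2)*(-81) = (2 + 27 + 36 - 3/2)*(-81) = (127/2)*(-81) = -10287/2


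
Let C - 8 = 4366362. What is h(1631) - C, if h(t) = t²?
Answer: -1706209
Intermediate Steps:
C = 4366370 (C = 8 + 4366362 = 4366370)
h(1631) - C = 1631² - 1*4366370 = 2660161 - 4366370 = -1706209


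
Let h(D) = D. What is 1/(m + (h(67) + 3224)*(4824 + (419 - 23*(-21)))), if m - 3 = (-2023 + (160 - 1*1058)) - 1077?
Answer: 1/18840271 ≈ 5.3078e-8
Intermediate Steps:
m = -3995 (m = 3 + ((-2023 + (160 - 1*1058)) - 1077) = 3 + ((-2023 + (160 - 1058)) - 1077) = 3 + ((-2023 - 898) - 1077) = 3 + (-2921 - 1077) = 3 - 3998 = -3995)
1/(m + (h(67) + 3224)*(4824 + (419 - 23*(-21)))) = 1/(-3995 + (67 + 3224)*(4824 + (419 - 23*(-21)))) = 1/(-3995 + 3291*(4824 + (419 - 1*(-483)))) = 1/(-3995 + 3291*(4824 + (419 + 483))) = 1/(-3995 + 3291*(4824 + 902)) = 1/(-3995 + 3291*5726) = 1/(-3995 + 18844266) = 1/18840271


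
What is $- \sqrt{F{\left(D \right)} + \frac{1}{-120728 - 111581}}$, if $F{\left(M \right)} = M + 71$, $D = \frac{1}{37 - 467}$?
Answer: $- \frac{\sqrt{14458292242627530}}{14270410} \approx -8.426$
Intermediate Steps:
$D = - \frac{1}{430}$ ($D = \frac{1}{-430} = - \frac{1}{430} \approx -0.0023256$)
$F{\left(M \right)} = 71 + M$
$- \sqrt{F{\left(D \right)} + \frac{1}{-120728 - 111581}} = - \sqrt{\left(71 - \frac{1}{430}\right) + \frac{1}{-120728 - 111581}} = - \sqrt{\frac{30529}{430} + \frac{1}{-120728 - 111581}} = - \sqrt{\frac{30529}{430} + \frac{1}{-232309}} = - \sqrt{\frac{30529}{430} - \frac{1}{232309}} = - \sqrt{\frac{7092161031}{99892870}} = - \frac{\sqrt{14458292242627530}}{14270410}$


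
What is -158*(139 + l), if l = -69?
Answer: -11060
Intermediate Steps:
-158*(139 + l) = -158*(139 - 69) = -158*70 = -11060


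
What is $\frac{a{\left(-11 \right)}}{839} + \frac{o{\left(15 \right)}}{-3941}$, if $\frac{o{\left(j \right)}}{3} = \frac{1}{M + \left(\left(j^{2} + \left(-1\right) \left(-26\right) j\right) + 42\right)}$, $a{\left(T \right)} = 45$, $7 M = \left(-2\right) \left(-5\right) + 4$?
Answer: $\frac{116867838}{2178982841} \approx 0.053634$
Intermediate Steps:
$M = 2$ ($M = \frac{\left(-2\right) \left(-5\right) + 4}{7} = \frac{10 + 4}{7} = \frac{1}{7} \cdot 14 = 2$)
$o{\left(j \right)} = \frac{3}{44 + j^{2} + 26 j}$ ($o{\left(j \right)} = \frac{3}{2 + \left(\left(j^{2} + \left(-1\right) \left(-26\right) j\right) + 42\right)} = \frac{3}{2 + \left(\left(j^{2} + 26 j\right) + 42\right)} = \frac{3}{2 + \left(42 + j^{2} + 26 j\right)} = \frac{3}{44 + j^{2} + 26 j}$)
$\frac{a{\left(-11 \right)}}{839} + \frac{o{\left(15 \right)}}{-3941} = \frac{45}{839} + \frac{3 \frac{1}{44 + 15^{2} + 26 \cdot 15}}{-3941} = 45 \cdot \frac{1}{839} + \frac{3}{44 + 225 + 390} \left(- \frac{1}{3941}\right) = \frac{45}{839} + \frac{3}{659} \left(- \frac{1}{3941}\right) = \frac{45}{839} - \frac{3}{2597119} = \frac{116867838}{2178982841}$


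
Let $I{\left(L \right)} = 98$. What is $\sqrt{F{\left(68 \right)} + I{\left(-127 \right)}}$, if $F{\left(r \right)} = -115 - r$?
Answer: $i \sqrt{85} \approx 9.2195 i$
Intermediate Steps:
$\sqrt{F{\left(68 \right)} + I{\left(-127 \right)}} = \sqrt{\left(-115 - 68\right) + 98} = \sqrt{-183 + 98} = \sqrt{-85} = i \sqrt{85}$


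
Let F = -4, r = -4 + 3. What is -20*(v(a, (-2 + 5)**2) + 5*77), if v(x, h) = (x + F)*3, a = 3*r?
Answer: -7280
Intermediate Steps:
r = -1
a = -3 (a = 3*(-1) = -3)
v(x, h) = -12 + 3*x (v(x, h) = (x - 4)*3 = (-4 + x)*3 = -12 + 3*x)
-20*(v(a, (-2 + 5)**2) + 5*77) = -20*((-12 + 3*(-3)) + 5*77) = -20*((-12 - 9) + 385) = -20*(-21 + 385) = -20*364 = -7280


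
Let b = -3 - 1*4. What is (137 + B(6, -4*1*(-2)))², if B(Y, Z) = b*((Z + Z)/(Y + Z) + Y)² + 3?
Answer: 2310400/49 ≈ 47151.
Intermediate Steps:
b = -7 (b = -3 - 4 = -7)
B(Y, Z) = 3 - 7*(Y + 2*Z/(Y + Z))² (B(Y, Z) = -7*((Z + Z)/(Y + Z) + Y)² + 3 = -7*((2*Z)/(Y + Z) + Y)² + 3 = -7*(2*Z/(Y + Z) + Y)² + 3 = -7*(Y + 2*Z/(Y + Z))² + 3 = 3 - 7*(Y + 2*Z/(Y + Z))²)
(137 + B(6, -4*1*(-2)))² = (137 + (3 - 7*(6² + 2*(-4*1*(-2)) + 6*(-4*1*(-2)))²/(6 - 4*1*(-2))²))² = (137 + (3 - 7*(36 + 2*(-4*(-2)) + 6*(-4*(-2)))²/(6 - 4*(-2))²))² = (137 + (3 - 7*(36 + 2*8 + 6*8)²/(6 + 8)²))² = (137 + (3 - 7*(36 + 16 + 48)²/14²))² = (137 + (3 - 7*1/196*100²))² = (137 + (3 - 7*1/196*10000))² = (137 + (3 - 2500/7))² = (137 - 2479/7)² = (-1520/7)² = 2310400/49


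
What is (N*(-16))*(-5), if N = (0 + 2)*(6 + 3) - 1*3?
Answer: 1200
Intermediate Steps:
N = 15 (N = 2*9 - 3 = 18 - 3 = 15)
(N*(-16))*(-5) = (15*(-16))*(-5) = -240*(-5) = 1200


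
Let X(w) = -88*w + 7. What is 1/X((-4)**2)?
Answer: -1/1401 ≈ -0.00071378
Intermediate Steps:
X(w) = 7 - 88*w
1/X((-4)**2) = 1/(7 - 88*(-4)**2) = 1/(7 - 88*16) = 1/(7 - 1408) = 1/(-1401) = -1/1401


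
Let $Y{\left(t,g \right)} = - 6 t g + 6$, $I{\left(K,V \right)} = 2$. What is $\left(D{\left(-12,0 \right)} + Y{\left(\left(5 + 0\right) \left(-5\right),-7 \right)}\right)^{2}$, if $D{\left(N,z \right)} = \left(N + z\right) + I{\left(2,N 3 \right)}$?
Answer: $1110916$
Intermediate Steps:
$D{\left(N,z \right)} = 2 + N + z$ ($D{\left(N,z \right)} = \left(N + z\right) + 2 = 2 + N + z$)
$Y{\left(t,g \right)} = 6 - 6 g t$ ($Y{\left(t,g \right)} = - 6 g t + 6 = 6 - 6 g t$)
$\left(D{\left(-12,0 \right)} + Y{\left(\left(5 + 0\right) \left(-5\right),-7 \right)}\right)^{2} = \left(\left(2 - 12 + 0\right) + \left(6 - - 42 \left(5 + 0\right) \left(-5\right)\right)\right)^{2} = \left(-10 + \left(6 - - 42 \cdot 5 \left(-5\right)\right)\right)^{2} = \left(-10 + \left(6 - \left(-42\right) \left(-25\right)\right)\right)^{2} = \left(-10 + \left(6 - 1050\right)\right)^{2} = \left(-10 - 1044\right)^{2} = \left(-1054\right)^{2} = 1110916$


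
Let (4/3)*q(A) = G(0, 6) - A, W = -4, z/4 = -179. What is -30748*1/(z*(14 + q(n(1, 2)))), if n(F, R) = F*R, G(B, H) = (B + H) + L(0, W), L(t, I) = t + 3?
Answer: 30748/13783 ≈ 2.2309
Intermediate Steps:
z = -716 (z = 4*(-179) = -716)
L(t, I) = 3 + t
G(B, H) = 3 + B + H (G(B, H) = (B + H) + (3 + 0) = (B + H) + 3 = 3 + B + H)
q(A) = 27/4 - 3*A/4 (q(A) = 3*((3 + 0 + 6) - A)/4 = 3*(9 - A)/4 = 27/4 - 3*A/4)
-30748*1/(z*(14 + q(n(1, 2)))) = -30748*(-1/(716*(14 + (27/4 - 3*2/4)))) = -30748*(-1/(716*(14 + (27/4 - ¾*2)))) = -30748*(-1/(716*(14 + (27/4 - 3/2)))) = -30748*(-1/(716*(14 + 21/4))) = -30748/((77/4)*(-716)) = -30748/(-13783) = -30748*(-1/13783) = 30748/13783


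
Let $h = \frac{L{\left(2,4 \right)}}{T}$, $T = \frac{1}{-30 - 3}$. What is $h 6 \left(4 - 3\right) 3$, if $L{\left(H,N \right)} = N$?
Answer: $-2376$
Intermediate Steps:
$T = - \frac{1}{33}$ ($T = \frac{1}{-33} = - \frac{1}{33} \approx -0.030303$)
$h = -132$ ($h = \frac{4}{- \frac{1}{33}} = 4 \left(-33\right) = -132$)
$h 6 \left(4 - 3\right) 3 = - 132 \cdot 6 \left(4 - 3\right) 3 = - 132 \cdot 6 \cdot 1 \cdot 3 = - 132 \cdot 6 \cdot 3 = \left(-132\right) 18 = -2376$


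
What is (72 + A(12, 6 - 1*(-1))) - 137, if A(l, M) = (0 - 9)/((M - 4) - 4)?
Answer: -56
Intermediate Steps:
A(l, M) = -9/(-8 + M) (A(l, M) = -9/((-4 + M) - 4) = -9/(-8 + M))
(72 + A(12, 6 - 1*(-1))) - 137 = (72 - 9/(-8 + (6 - 1*(-1)))) - 137 = (72 - 9/(-8 + (6 + 1))) - 137 = (72 - 9/(-8 + 7)) - 137 = (72 - 9/(-1)) - 137 = (72 - 9*(-1)) - 137 = (72 + 9) - 137 = 81 - 137 = -56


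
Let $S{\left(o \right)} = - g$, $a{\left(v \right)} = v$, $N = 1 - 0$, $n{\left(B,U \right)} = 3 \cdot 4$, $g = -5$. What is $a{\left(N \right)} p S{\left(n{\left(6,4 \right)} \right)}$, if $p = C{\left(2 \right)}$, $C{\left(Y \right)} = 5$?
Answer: $25$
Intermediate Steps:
$n{\left(B,U \right)} = 12$
$N = 1$ ($N = 1 + 0 = 1$)
$p = 5$
$S{\left(o \right)} = 5$ ($S{\left(o \right)} = \left(-1\right) \left(-5\right) = 5$)
$a{\left(N \right)} p S{\left(n{\left(6,4 \right)} \right)} = 1 \cdot 5 \cdot 5 = 5 \cdot 5 = 25$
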